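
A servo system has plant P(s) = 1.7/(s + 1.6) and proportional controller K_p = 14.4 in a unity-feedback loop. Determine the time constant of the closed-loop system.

Closed-loop transfer function: T(s) = K_p·P(s)/(1 + K_p·P(s)) = 24.48/(s + 1.6 + 24.48) = 24.48/(s + 26.08).
Time constant τ = 1/26.08 = 0.0383 s.

τ = 0.0383 s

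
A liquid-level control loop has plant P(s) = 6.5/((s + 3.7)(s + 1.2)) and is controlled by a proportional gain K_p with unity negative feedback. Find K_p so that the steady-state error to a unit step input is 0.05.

For a type-0 loop with proportional control, e_ss = 1/(1 + K_p·P(0)).
P(0) = 1.464. Require 1/(1 + K_p·1.464) = 0.05, so 1 + 1.464·K_p = 20.
K_p = (20 − 1)/1.464 = 13.

K_p = 13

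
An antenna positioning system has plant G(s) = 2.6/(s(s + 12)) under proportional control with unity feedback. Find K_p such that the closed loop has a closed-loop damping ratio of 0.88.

Closed-loop characteristic equation: s² + 12s + K_p·2.6 = 0.
So ω_n = √(2.6K_p) and 2ζω_n = 12, giving ζ = 12/(2√(2.6K_p)).
Setting ζ = 0.88: √(2.6K_p) = 12/(2·0.88) = 6.818, so K_p = 46.49/2.6 = 17.9.

K_p = 17.9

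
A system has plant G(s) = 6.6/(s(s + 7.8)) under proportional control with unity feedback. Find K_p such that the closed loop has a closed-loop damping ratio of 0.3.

Closed-loop characteristic equation: s² + 7.8s + K_p·6.6 = 0.
So ω_n = √(6.6K_p) and 2ζω_n = 7.8, giving ζ = 7.8/(2√(6.6K_p)).
Setting ζ = 0.3: √(6.6K_p) = 7.8/(2·0.3) = 13, so K_p = 169/6.6 = 25.6.

K_p = 25.6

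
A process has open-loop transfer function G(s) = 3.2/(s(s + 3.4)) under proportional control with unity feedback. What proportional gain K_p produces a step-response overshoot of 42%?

K_p = 12.7

From %OS = 100·exp(−πζ/√(1−ζ²)) = 42%, ζ = −ln(0.42)/√(π²+ln²(0.42)) = 0.2662.
Characteristic equation s² + 3.4s + 3.2K_p = 0 gives ζ = 3.4/(2√(3.2K_p)).
Setting ζ = 0.2662: √(3.2K_p) = 3.4/(2·0.2662) = 6.387, so K_p = 40.79/3.2 = 12.7.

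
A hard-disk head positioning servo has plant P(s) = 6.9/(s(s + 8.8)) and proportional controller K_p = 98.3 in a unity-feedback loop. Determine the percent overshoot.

The closed-loop denominator s² + 8.8s + 678.3 gives ω_n = √678.3 = 26.04 and ζ = 8.8/(2ω_n) = 0.1689.
%OS = 100·exp(−πζ/√(1−ζ²)) = 100·exp(−π·0.1689/√0.9715) = 58.4%.

58.4%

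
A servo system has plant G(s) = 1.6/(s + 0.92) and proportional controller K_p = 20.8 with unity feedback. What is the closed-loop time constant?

Closed-loop transfer function: T(s) = K_p·G(s)/(1 + K_p·G(s)) = 33.28/(s + 0.92 + 33.28) = 33.28/(s + 34.2).
Time constant τ = 1/34.2 = 0.0292 s.

τ = 0.0292 s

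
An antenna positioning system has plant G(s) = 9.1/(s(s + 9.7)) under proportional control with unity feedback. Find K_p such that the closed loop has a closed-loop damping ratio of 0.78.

K_p = 4.25

Closed-loop characteristic equation: s² + 9.7s + K_p·9.1 = 0.
So ω_n = √(9.1K_p) and 2ζω_n = 9.7, giving ζ = 9.7/(2√(9.1K_p)).
Setting ζ = 0.78: √(9.1K_p) = 9.7/(2·0.78) = 6.218, so K_p = 38.66/9.1 = 4.25.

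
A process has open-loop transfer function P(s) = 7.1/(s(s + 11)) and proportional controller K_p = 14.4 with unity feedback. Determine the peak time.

T_p = 0.37 s

The closed-loop denominator s² + 11s + 102.2 gives ω_n = √102.2 = 10.11 and ζ = 11/(2ω_n) = 0.5439.
Damped frequency ω_d = ω_n√(1−ζ²) = 8.485 rad/s, so peak time T_p = π/ω_d = 0.37 s.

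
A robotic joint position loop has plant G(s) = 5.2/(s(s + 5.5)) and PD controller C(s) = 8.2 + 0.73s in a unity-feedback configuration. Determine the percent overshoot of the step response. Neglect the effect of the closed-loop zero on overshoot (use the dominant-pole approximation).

Forward path: (8.2 + 0.73s)·5.2/(s(s+5.5)). The closed-loop characteristic equation is s² + (5.5 + 5.2·0.73)s + 5.2·8.2 = 0.
That is s² + 9.296s + 42.64 = 0, so ω_n = 6.53 rad/s and ζ = 9.296/(2·6.53) = 0.7118.
%OS = 100·exp(−πζ/√(1−ζ²)) = 4.14%.

4.14%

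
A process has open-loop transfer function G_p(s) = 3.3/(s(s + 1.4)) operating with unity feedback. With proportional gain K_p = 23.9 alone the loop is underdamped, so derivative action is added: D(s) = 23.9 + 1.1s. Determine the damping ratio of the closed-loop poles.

ζ = 0.283

Forward path: (23.9 + 1.1s)·3.3/(s(s+1.4)). The closed-loop characteristic equation is s² + (1.4 + 3.3·1.1)s + 3.3·23.9 = 0.
That is s² + 5.03s + 78.87 = 0, so ω_n = 8.881 rad/s and ζ = 5.03/(2·8.881) = 0.2832.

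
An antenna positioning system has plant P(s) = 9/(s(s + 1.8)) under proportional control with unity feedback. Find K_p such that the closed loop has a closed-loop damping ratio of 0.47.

K_p = 0.407

Closed-loop characteristic equation: s² + 1.8s + K_p·9 = 0.
So ω_n = √(9K_p) and 2ζω_n = 1.8, giving ζ = 1.8/(2√(9K_p)).
Setting ζ = 0.47: √(9K_p) = 1.8/(2·0.47) = 1.915, so K_p = 3.667/9 = 0.407.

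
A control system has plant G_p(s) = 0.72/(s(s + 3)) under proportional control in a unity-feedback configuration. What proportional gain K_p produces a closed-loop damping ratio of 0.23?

Closed-loop characteristic equation: s² + 3s + K_p·0.72 = 0.
So ω_n = √(0.72K_p) and 2ζω_n = 3, giving ζ = 3/(2√(0.72K_p)).
Setting ζ = 0.23: √(0.72K_p) = 3/(2·0.23) = 6.522, so K_p = 42.53/0.72 = 59.1.

K_p = 59.1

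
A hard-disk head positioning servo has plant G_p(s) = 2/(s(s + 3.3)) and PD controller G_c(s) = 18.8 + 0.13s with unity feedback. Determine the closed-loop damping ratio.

ζ = 0.29

Forward path: (18.8 + 0.13s)·2/(s(s+3.3)). The closed-loop characteristic equation is s² + (3.3 + 2·0.13)s + 2·18.8 = 0.
That is s² + 3.56s + 37.6 = 0, so ω_n = 6.132 rad/s and ζ = 3.56/(2·6.132) = 0.2903.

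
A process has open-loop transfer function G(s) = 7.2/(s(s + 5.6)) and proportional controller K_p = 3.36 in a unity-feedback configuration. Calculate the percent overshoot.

The closed-loop denominator s² + 5.6s + 24.19 gives ω_n = √24.19 = 4.919 and ζ = 5.6/(2ω_n) = 0.5693.
%OS = 100·exp(−πζ/√(1−ζ²)) = 100·exp(−π·0.5693/√0.6759) = 11.4%.

11.4%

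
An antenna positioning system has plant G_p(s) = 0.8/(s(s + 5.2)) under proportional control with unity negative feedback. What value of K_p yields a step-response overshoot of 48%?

K_p = 163

From %OS = 100·exp(−πζ/√(1−ζ²)) = 48%, ζ = −ln(0.48)/√(π²+ln²(0.48)) = 0.2275.
Characteristic equation s² + 5.2s + 0.8K_p = 0 gives ζ = 5.2/(2√(0.8K_p)).
Setting ζ = 0.2275: √(0.8K_p) = 5.2/(2·0.2275) = 11.43, so K_p = 130.6/0.8 = 163.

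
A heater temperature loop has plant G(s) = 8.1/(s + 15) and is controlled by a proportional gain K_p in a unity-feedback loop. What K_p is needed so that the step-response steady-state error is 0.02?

K_p = 90.7

For a type-0 loop with proportional control, e_ss = 1/(1 + K_p·G(0)).
G(0) = 0.54. Require 1/(1 + K_p·0.54) = 0.02, so 1 + 0.54·K_p = 50.
K_p = (50 − 1)/0.54 = 90.7.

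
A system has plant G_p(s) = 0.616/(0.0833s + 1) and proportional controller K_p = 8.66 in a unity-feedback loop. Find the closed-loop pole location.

Closed loop: T(s) = K_p·G_p/(1+K_p·G_p) = 5.335/(0.0833s + 1 + 5.335), with pole at s = −(1 + 5.335)/0.0833 = −76.05.

s = -76.05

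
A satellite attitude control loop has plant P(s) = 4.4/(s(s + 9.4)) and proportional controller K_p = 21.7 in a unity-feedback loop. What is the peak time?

T_p = 0.367 s

The closed-loop denominator s² + 9.4s + 95.48 gives ω_n = √95.48 = 9.771 and ζ = 9.4/(2ω_n) = 0.481.
Damped frequency ω_d = ω_n√(1−ζ²) = 8.567 rad/s, so peak time T_p = π/ω_d = 0.367 s.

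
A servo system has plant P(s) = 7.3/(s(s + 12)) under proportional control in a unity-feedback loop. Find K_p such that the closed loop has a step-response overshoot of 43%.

K_p = 73.3

From %OS = 100·exp(−πζ/√(1−ζ²)) = 43%, ζ = −ln(0.43)/√(π²+ln²(0.43)) = 0.2594.
Characteristic equation s² + 12s + 7.3K_p = 0 gives ζ = 12/(2√(7.3K_p)).
Setting ζ = 0.2594: √(7.3K_p) = 12/(2·0.2594) = 23.13, so K_p = 534.8/7.3 = 73.3.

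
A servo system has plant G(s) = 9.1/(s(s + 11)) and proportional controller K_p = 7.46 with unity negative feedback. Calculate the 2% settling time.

The closed-loop denominator s² + 11s + 67.89 gives ω_n = √67.89 = 8.239 and ζ = 11/(2ω_n) = 0.6675.
2% settling time T_s ≈ 4/(ζω_n) = 4/5.5 = 0.727 s.

T_s ≈ 0.727 s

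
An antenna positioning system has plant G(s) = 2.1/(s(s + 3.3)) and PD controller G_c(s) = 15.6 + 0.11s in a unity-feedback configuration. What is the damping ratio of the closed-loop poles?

ζ = 0.308

Forward path: (15.6 + 0.11s)·2.1/(s(s+3.3)). The closed-loop characteristic equation is s² + (3.3 + 2.1·0.11)s + 2.1·15.6 = 0.
That is s² + 3.531s + 32.76 = 0, so ω_n = 5.724 rad/s and ζ = 3.531/(2·5.724) = 0.3085.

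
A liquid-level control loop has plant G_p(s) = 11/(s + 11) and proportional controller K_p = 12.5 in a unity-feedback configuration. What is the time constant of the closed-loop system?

Closed-loop transfer function: T(s) = K_p·G_p(s)/(1 + K_p·G_p(s)) = 137.5/(s + 11 + 137.5) = 137.5/(s + 148.5).
Time constant τ = 1/148.5 = 0.00673 s.

τ = 0.00673 s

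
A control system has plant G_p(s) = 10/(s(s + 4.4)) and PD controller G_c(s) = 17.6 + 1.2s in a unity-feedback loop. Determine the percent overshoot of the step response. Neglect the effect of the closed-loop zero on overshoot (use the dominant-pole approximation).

Forward path: (17.6 + 1.2s)·10/(s(s+4.4)). The closed-loop characteristic equation is s² + (4.4 + 10·1.2)s + 10·17.6 = 0.
That is s² + 16.4s + 176 = 0, so ω_n = 13.27 rad/s and ζ = 16.4/(2·13.27) = 0.6181.
%OS = 100·exp(−πζ/√(1−ζ²)) = 8.46%.

8.46%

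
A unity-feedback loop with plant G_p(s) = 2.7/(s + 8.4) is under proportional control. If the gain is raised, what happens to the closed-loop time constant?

Closed-loop pole is at s = −(8.4+K_p·2.7); larger K_p moves it further left, so τ = 1/(8.4+K_p·2.7) decreases.

decrease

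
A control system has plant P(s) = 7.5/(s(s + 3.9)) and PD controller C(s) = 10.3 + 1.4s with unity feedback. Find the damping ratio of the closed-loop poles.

Forward path: (10.3 + 1.4s)·7.5/(s(s+3.9)). The closed-loop characteristic equation is s² + (3.9 + 7.5·1.4)s + 7.5·10.3 = 0.
That is s² + 14.4s + 77.25 = 0, so ω_n = 8.789 rad/s and ζ = 14.4/(2·8.789) = 0.8192.

ζ = 0.819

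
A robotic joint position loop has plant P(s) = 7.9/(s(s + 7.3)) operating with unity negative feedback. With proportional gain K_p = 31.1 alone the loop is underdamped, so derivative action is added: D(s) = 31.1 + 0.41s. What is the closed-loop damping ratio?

Forward path: (31.1 + 0.41s)·7.9/(s(s+7.3)). The closed-loop characteristic equation is s² + (7.3 + 7.9·0.41)s + 7.9·31.1 = 0.
That is s² + 10.54s + 245.7 = 0, so ω_n = 15.67 rad/s and ζ = 10.54/(2·15.67) = 0.3362.

ζ = 0.336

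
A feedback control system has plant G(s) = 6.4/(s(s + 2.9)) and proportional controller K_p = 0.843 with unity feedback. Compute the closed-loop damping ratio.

ζ = 0.624

The closed-loop denominator is s(s+2.9) + 0.843·6.4 = s² + 2.9s + 5.395.
So ω_n² = 5.395 ⇒ ω_n = 2.323 rad/s, and ζ = 2.9/(2ω_n) = 0.624.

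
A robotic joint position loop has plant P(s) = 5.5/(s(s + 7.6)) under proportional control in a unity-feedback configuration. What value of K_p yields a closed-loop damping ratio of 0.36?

Closed-loop characteristic equation: s² + 7.6s + K_p·5.5 = 0.
So ω_n = √(5.5K_p) and 2ζω_n = 7.6, giving ζ = 7.6/(2√(5.5K_p)).
Setting ζ = 0.36: √(5.5K_p) = 7.6/(2·0.36) = 10.56, so K_p = 111.4/5.5 = 20.3.

K_p = 20.3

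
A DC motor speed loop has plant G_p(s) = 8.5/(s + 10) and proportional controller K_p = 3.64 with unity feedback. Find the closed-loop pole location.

s = -40.94

Closed-loop transfer function: T(s) = K_p·G_p(s)/(1 + K_p·G_p(s)) = 30.94/(s + 10 + 30.94) = 30.94/(s + 40.94).
The closed-loop pole is at s = −40.94.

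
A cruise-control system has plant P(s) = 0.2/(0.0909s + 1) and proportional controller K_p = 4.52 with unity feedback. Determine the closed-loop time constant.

τ = 0.0477 s

Closed loop: T(s) = K_p·P/(1+K_p·P) = 0.904/(0.0909s + 1 + 0.904), with pole at s = −(1 + 0.904)/0.0909 = −20.95.
Closed-loop time constant τ = 1/20.95 = 0.0477 s.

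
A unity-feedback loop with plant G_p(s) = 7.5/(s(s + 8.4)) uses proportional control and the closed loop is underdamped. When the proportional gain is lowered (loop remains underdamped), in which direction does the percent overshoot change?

ζ = 8.4/(2√(7.5K_p)) rises as K_p falls; higher damping means less overshoot.

decrease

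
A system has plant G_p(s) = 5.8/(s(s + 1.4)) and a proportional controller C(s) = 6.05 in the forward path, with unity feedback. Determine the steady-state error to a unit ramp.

0.0399

The loop has one pole at the origin (type 1). Velocity error constant K_v = lim_{s→0} s·C(s)G_p(s) = 6.05·5.8/1.4 = 25.06.
Steady-state error to a unit ramp: e_ss = 1/K_v = 0.0399.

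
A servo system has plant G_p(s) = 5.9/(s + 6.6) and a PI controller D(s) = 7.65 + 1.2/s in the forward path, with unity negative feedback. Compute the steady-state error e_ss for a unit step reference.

The open loop D(s)G_p(s) has a pole at the origin (type 1), so the static position error constant is infinite and e_ss = 1/(1+∞) = 0.

0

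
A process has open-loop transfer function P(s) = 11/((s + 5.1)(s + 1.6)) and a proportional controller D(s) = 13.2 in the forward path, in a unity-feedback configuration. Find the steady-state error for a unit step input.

The loop is type 0. Static position error constant K_pos = D(0)·P(0) = 13.2·1.348 = 17.79.
Steady-state error to a unit step: e_ss = 1/(1+K_pos) = 1/18.79 = 0.0532.

0.0532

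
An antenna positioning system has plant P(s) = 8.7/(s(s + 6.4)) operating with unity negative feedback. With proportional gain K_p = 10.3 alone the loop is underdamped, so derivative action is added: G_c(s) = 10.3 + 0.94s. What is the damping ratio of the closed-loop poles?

Forward path: (10.3 + 0.94s)·8.7/(s(s+6.4)). The closed-loop characteristic equation is s² + (6.4 + 8.7·0.94)s + 8.7·10.3 = 0.
That is s² + 14.58s + 89.61 = 0, so ω_n = 9.466 rad/s and ζ = 14.58/(2·9.466) = 0.77.

ζ = 0.77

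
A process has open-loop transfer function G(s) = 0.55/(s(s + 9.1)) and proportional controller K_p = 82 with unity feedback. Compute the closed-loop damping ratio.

The closed-loop denominator is s(s+9.1) + 82·0.55 = s² + 9.1s + 45.1.
Matching s² + 2ζω_n s + ω_n²: ω_n = √45.1 = 6.716 rad/s and 2ζω_n = 9.1, so ζ = 9.1/(2·6.716) = 0.678.

ζ = 0.678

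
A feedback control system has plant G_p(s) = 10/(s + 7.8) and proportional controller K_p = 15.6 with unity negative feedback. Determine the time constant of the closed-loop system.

τ = 0.00611 s

Closed-loop transfer function: T(s) = K_p·G_p(s)/(1 + K_p·G_p(s)) = 156/(s + 7.8 + 156) = 156/(s + 163.8).
Time constant τ = 1/163.8 = 0.00611 s.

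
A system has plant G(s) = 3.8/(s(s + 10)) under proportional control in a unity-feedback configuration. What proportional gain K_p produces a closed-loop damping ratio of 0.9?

Closed-loop characteristic equation: s² + 10s + K_p·3.8 = 0.
So ω_n = √(3.8K_p) and 2ζω_n = 10, giving ζ = 10/(2√(3.8K_p)).
Setting ζ = 0.9: √(3.8K_p) = 10/(2·0.9) = 5.556, so K_p = 30.86/3.8 = 8.12.

K_p = 8.12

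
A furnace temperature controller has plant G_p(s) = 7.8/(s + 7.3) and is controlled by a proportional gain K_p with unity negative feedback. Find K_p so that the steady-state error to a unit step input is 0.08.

For a type-0 loop with proportional control, e_ss = 1/(1 + K_p·G_p(0)).
G_p(0) = 1.068. Require 1/(1 + K_p·1.068) = 0.08, so 1 + 1.068·K_p = 12.5.
K_p = (12.5 − 1)/1.068 = 10.8.

K_p = 10.8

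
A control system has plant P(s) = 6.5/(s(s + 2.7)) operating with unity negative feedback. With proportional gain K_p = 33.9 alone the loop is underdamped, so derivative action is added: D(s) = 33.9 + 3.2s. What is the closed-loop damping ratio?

Forward path: (33.9 + 3.2s)·6.5/(s(s+2.7)). The closed-loop characteristic equation is s² + (2.7 + 6.5·3.2)s + 6.5·33.9 = 0.
That is s² + 23.5s + 220.3 = 0, so ω_n = 14.84 rad/s and ζ = 23.5/(2·14.84) = 0.7916.

ζ = 0.792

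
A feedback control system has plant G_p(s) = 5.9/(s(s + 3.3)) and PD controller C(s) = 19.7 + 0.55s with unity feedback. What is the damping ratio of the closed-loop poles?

Forward path: (19.7 + 0.55s)·5.9/(s(s+3.3)). The closed-loop characteristic equation is s² + (3.3 + 5.9·0.55)s + 5.9·19.7 = 0.
That is s² + 6.545s + 116.2 = 0, so ω_n = 10.78 rad/s and ζ = 6.545/(2·10.78) = 0.3035.

ζ = 0.304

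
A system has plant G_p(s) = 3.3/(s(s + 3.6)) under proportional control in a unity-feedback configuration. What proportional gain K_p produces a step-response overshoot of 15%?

K_p = 3.67

From %OS = 100·exp(−πζ/√(1−ζ²)) = 15%, ζ = −ln(0.15)/√(π²+ln²(0.15)) = 0.5169.
Characteristic equation s² + 3.6s + 3.3K_p = 0 gives ζ = 3.6/(2√(3.3K_p)).
Setting ζ = 0.5169: √(3.3K_p) = 3.6/(2·0.5169) = 3.482, so K_p = 12.12/3.3 = 3.67.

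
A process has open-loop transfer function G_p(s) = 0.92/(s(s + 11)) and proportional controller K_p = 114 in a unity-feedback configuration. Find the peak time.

The closed-loop denominator s² + 11s + 104.9 gives ω_n = √104.9 = 10.24 and ζ = 11/(2ω_n) = 0.5371.
Damped frequency ω_d = ω_n√(1−ζ²) = 8.639 rad/s, so peak time T_p = π/ω_d = 0.364 s.

T_p = 0.364 s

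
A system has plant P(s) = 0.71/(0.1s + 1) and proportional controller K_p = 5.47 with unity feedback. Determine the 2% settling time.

Closed loop: T(s) = K_p·P/(1+K_p·P) = 3.884/(0.1s + 1 + 3.884), with pole at s = −(1 + 3.884)/0.1 = −48.84.
τ = 1/48.84 = 0.02048 s, so 2% settling time ≈ 4τ = 0.0819 s.

T_s ≈ 0.0819 s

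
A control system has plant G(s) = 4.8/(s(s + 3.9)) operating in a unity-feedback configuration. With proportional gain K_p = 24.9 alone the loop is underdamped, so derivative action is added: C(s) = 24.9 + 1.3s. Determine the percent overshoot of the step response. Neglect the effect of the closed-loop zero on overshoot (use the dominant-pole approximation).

19.3%

Forward path: (24.9 + 1.3s)·4.8/(s(s+3.9)). The closed-loop characteristic equation is s² + (3.9 + 4.8·1.3)s + 4.8·24.9 = 0.
That is s² + 10.14s + 119.5 = 0, so ω_n = 10.93 rad/s and ζ = 10.14/(2·10.93) = 0.4638.
%OS = 100·exp(−πζ/√(1−ζ²)) = 19.3%.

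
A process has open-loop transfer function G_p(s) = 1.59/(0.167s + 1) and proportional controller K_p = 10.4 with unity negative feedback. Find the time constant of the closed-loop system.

τ = 0.00952 s

Closed loop: T(s) = K_p·G_p/(1+K_p·G_p) = 16.54/(0.167s + 1 + 16.54), with pole at s = −(1 + 16.54)/0.167 = −105.
Closed-loop time constant τ = 1/105 = 0.00952 s.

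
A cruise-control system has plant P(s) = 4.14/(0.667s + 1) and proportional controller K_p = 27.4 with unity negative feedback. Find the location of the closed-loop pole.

Closed loop: T(s) = K_p·P/(1+K_p·P) = 113.4/(0.667s + 1 + 113.4), with pole at s = −(1 + 113.4)/0.667 = −171.6.

s = -171.6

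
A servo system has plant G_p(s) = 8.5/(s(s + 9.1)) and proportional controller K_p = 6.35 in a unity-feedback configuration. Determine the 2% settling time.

From 1 + K_pG_p(s) = 0: s² + 9.1s + 53.97 = 0 ⇒ ω_n = 7.347, ζ = 0.6193.
2% settling time T_s ≈ 4/(ζω_n) = 4/4.55 = 0.879 s.

T_s ≈ 0.879 s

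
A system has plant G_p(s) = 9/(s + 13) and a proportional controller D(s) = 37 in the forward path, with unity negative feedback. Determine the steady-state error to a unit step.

0.0376

The loop is type 0. Static position error constant K_pos = D(0)·G_p(0) = 37·0.6923 = 25.62.
Steady-state error to a unit step: e_ss = 1/(1+K_pos) = 1/26.62 = 0.0376.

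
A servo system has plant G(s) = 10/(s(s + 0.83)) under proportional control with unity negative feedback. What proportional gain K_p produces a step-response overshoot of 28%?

K_p = 0.122

From %OS = 100·exp(−πζ/√(1−ζ²)) = 28%, ζ = −ln(0.28)/√(π²+ln²(0.28)) = 0.3755.
Characteristic equation s² + 0.83s + 10K_p = 0 gives ζ = 0.83/(2√(10K_p)).
Setting ζ = 0.3755: √(10K_p) = 0.83/(2·0.3755) = 1.105, so K_p = 1.221/10 = 0.122.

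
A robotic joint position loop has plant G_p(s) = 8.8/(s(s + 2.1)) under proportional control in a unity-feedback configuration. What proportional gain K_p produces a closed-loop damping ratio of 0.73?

K_p = 0.235

Closed-loop characteristic equation: s² + 2.1s + K_p·8.8 = 0.
So ω_n = √(8.8K_p) and 2ζω_n = 2.1, giving ζ = 2.1/(2√(8.8K_p)).
Setting ζ = 0.73: √(8.8K_p) = 2.1/(2·0.73) = 1.438, so K_p = 2.069/8.8 = 0.235.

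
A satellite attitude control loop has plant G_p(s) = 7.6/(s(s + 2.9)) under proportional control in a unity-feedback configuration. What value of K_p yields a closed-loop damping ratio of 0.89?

K_p = 0.349

Closed-loop characteristic equation: s² + 2.9s + K_p·7.6 = 0.
So ω_n = √(7.6K_p) and 2ζω_n = 2.9, giving ζ = 2.9/(2√(7.6K_p)).
Setting ζ = 0.89: √(7.6K_p) = 2.9/(2·0.89) = 1.629, so K_p = 2.654/7.6 = 0.349.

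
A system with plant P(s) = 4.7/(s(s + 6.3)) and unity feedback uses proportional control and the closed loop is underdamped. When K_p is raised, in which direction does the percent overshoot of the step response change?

increase

Characteristic equation s² + 6.3s + K_p·4.7 = 0: raising K_p raises ω_n while 2ζω_n = 6.3 is fixed, so ζ falls and overshoot grows.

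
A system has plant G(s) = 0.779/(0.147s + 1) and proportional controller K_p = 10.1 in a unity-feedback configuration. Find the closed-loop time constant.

τ = 0.0166 s

Closed loop: T(s) = K_p·G/(1+K_p·G) = 7.868/(0.147s + 1 + 7.868), with pole at s = −(1 + 7.868)/0.147 = −60.33.
Closed-loop time constant τ = 1/60.33 = 0.0166 s.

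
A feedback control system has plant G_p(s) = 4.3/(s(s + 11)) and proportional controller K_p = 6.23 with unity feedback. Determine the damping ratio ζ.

ζ = 1.06

The closed-loop denominator is s(s+11) + 6.23·4.3 = s² + 11s + 26.79.
Matching s² + 2ζω_n s + ω_n²: ω_n = √26.79 = 5.176 rad/s and 2ζω_n = 11, so ζ = 11/(2·5.176) = 1.06.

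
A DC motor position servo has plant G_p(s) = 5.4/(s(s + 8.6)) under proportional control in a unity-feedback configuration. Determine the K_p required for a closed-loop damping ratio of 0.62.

K_p = 8.91

Closed-loop characteristic equation: s² + 8.6s + K_p·5.4 = 0.
So ω_n = √(5.4K_p) and 2ζω_n = 8.6, giving ζ = 8.6/(2√(5.4K_p)).
Setting ζ = 0.62: √(5.4K_p) = 8.6/(2·0.62) = 6.935, so K_p = 48.1/5.4 = 8.91.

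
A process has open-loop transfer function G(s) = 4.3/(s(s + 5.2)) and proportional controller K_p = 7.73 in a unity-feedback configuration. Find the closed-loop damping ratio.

The closed-loop denominator is s(s+5.2) + 7.73·4.3 = s² + 5.2s + 33.24.
Matching s² + 2ζω_n s + ω_n²: ω_n = √33.24 = 5.765 rad/s and 2ζω_n = 5.2, so ζ = 5.2/(2·5.765) = 0.451.

ζ = 0.451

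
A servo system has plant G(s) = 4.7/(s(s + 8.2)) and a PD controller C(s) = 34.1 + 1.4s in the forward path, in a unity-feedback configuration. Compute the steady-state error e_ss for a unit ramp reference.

The loop has one pole at the origin (type 1). Velocity error constant K_v = lim_{s→0} s·C(s)G(s) = 34.1·4.7/8.2 = 19.55.
Steady-state error to a unit ramp: e_ss = 1/K_v = 0.0512.

0.0512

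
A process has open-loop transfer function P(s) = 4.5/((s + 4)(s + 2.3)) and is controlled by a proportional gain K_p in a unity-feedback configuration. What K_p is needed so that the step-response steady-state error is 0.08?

The loop is type 0, so e_ss(step) = 1/(1 + K_pos) with K_pos = K_p·P(0).
P(0) = 0.4891. Require 1/(1 + K_p·0.4891) = 0.08, so 1 + 0.4891·K_p = 12.5.
K_p = (12.5 − 1)/0.4891 = 23.5.

K_p = 23.5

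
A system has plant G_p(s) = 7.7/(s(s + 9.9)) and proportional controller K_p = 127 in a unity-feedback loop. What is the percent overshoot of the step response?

From 1 + K_pG_p(s) = 0: s² + 9.9s + 977.9 = 0 ⇒ ω_n = 31.27, ζ = 0.1583.
%OS = 100·exp(−πζ/√(1−ζ²)) = 100·exp(−π·0.1583/√0.9749) = 60.4%.

60.4%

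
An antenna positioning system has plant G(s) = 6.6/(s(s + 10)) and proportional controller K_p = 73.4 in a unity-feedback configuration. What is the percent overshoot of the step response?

The closed-loop denominator s² + 10s + 484.4 gives ω_n = √484.4 = 22.01 and ζ = 10/(2ω_n) = 0.2272.
%OS = 100·exp(−πζ/√(1−ζ²)) = 100·exp(−π·0.2272/√0.9484) = 48.1%.

48.1%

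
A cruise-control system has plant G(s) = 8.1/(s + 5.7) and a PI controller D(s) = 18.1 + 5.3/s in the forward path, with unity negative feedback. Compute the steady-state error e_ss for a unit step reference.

0

The open loop D(s)G(s) has a pole at the origin (type 1), so the static position error constant is infinite and e_ss = 1/(1+∞) = 0.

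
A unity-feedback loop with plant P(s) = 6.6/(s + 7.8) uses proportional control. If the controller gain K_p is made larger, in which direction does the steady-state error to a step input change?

decrease

The position error constant K_pos = K_p·P(0) grows with K_p, and e_ss = 1/(1+K_pos) falls.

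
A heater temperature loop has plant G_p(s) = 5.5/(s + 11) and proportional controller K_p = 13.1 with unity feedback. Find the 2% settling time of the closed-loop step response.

Closed-loop transfer function: T(s) = K_p·G_p(s)/(1 + K_p·G_p(s)) = 72.05/(s + 11 + 72.05) = 72.05/(s + 83.05).
Time constant τ = 1/83.05 = 0.01204 s, so the 2% settling time is about 4τ = 0.0482 s.

T_s ≈ 0.0482 s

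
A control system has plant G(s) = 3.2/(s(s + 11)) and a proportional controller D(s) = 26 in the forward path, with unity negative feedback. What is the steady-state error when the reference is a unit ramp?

The loop has one pole at the origin (type 1). Velocity error constant K_v = lim_{s→0} s·D(s)G(s) = 26·3.2/11 = 7.564.
Steady-state error to a unit ramp: e_ss = 1/K_v = 0.132.

0.132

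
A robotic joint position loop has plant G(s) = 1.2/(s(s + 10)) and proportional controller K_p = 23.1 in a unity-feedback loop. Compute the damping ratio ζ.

ζ = 0.95

The closed-loop denominator is s(s+10) + 23.1·1.2 = s² + 10s + 27.72.
Matching s² + 2ζω_n s + ω_n²: ω_n = √27.72 = 5.265 rad/s and 2ζω_n = 10, so ζ = 10/(2·5.265) = 0.95.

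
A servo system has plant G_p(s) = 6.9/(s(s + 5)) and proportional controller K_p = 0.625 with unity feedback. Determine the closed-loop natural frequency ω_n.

With unity feedback the closed-loop characteristic equation is s² + 5s + 0.625·6.9 = s² + 5s + 4.312 = 0.
Matching s² + 2ζω_n s + ω_n²: ω_n = √4.312 = 2.077 rad/s and 2ζω_n = 5, so ζ = 5/(2·2.077) = 1.2.

ω_n = 2.08 rad/s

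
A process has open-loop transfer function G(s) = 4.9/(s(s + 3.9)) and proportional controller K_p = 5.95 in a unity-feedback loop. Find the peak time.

Closed-loop characteristic equation: s² + 3.9s + 29.16 = 0, so ω_n = 5.4 rad/s and ζ = 3.9/(2·5.4) = 0.3611.
Damped frequency ω_d = ω_n√(1−ζ²) = 5.035 rad/s, so peak time T_p = π/ω_d = 0.624 s.

T_p = 0.624 s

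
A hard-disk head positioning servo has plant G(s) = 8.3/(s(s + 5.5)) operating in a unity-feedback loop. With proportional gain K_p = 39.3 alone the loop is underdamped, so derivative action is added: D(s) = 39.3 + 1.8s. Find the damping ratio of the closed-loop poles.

Forward path: (39.3 + 1.8s)·8.3/(s(s+5.5)). The closed-loop characteristic equation is s² + (5.5 + 8.3·1.8)s + 8.3·39.3 = 0.
That is s² + 20.44s + 326.2 = 0, so ω_n = 18.06 rad/s and ζ = 20.44/(2·18.06) = 0.5659.

ζ = 0.566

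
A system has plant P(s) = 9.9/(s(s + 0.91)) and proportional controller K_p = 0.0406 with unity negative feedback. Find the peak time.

The closed-loop denominator s² + 0.91s + 0.4019 gives ω_n = √0.4019 = 0.634 and ζ = 0.91/(2ω_n) = 0.7177.
Damped frequency ω_d = ω_n√(1−ζ²) = 0.4415 rad/s, so peak time T_p = π/ω_d = 7.12 s.

T_p = 7.12 s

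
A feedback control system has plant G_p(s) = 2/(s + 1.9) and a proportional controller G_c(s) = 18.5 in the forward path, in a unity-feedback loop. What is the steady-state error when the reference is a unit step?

0.0488

The loop is type 0. Static position error constant K_pos = G_c(0)·G_p(0) = 18.5·1.053 = 19.47.
Steady-state error to a unit step: e_ss = 1/(1+K_pos) = 1/20.47 = 0.0488.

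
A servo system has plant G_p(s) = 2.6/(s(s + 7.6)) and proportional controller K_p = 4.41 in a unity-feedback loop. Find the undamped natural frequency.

With unity feedback the closed-loop characteristic equation is s² + 7.6s + 4.41·2.6 = s² + 7.6s + 11.47 = 0.
So ω_n² = 11.47 ⇒ ω_n = 3.386 rad/s, and ζ = 7.6/(2ω_n) = 1.12.

ω_n = 3.39 rad/s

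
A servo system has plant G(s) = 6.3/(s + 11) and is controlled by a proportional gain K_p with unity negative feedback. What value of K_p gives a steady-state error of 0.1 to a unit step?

K_p = 15.7

The loop is type 0, so e_ss(step) = 1/(1 + K_pos) with K_pos = K_p·G(0).
G(0) = 0.5727. Require 1/(1 + K_p·0.5727) = 0.1, so 1 + 0.5727·K_p = 10.
K_p = (10 − 1)/0.5727 = 15.7.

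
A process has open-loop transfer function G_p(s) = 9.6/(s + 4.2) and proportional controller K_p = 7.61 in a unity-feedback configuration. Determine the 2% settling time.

T_s ≈ 0.0518 s

Closed-loop transfer function: T(s) = K_p·G_p(s)/(1 + K_p·G_p(s)) = 73.06/(s + 4.2 + 73.06) = 73.06/(s + 77.26).
Time constant τ = 1/77.26 = 0.01294 s, so the 2% settling time is about 4τ = 0.0518 s.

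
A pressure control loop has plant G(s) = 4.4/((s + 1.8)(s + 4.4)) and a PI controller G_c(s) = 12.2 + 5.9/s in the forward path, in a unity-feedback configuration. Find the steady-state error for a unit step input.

The open loop G_c(s)G(s) has a pole at the origin (type 1), so the static position error constant is infinite and e_ss = 1/(1+∞) = 0.

0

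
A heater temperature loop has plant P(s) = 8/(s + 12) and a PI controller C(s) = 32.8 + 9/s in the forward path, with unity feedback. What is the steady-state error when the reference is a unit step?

The open loop C(s)P(s) has a pole at the origin (type 1), so the static position error constant is infinite and e_ss = 1/(1+∞) = 0.

0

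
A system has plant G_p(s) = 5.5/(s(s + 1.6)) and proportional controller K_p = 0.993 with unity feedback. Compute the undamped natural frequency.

ω_n = 2.34 rad/s

The closed-loop denominator is s(s+1.6) + 0.993·5.5 = s² + 1.6s + 5.462.
Matching s² + 2ζω_n s + ω_n²: ω_n = √5.462 = 2.337 rad/s and 2ζω_n = 1.6, so ζ = 1.6/(2·2.337) = 0.342.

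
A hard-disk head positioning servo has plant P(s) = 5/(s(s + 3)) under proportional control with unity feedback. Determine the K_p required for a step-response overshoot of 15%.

From %OS = 100·exp(−πζ/√(1−ζ²)) = 15%, ζ = −ln(0.15)/√(π²+ln²(0.15)) = 0.5169.
Characteristic equation s² + 3s + 5K_p = 0 gives ζ = 3/(2√(5K_p)).
Setting ζ = 0.5169: √(5K_p) = 3/(2·0.5169) = 2.902, so K_p = 8.42/5 = 1.68.

K_p = 1.68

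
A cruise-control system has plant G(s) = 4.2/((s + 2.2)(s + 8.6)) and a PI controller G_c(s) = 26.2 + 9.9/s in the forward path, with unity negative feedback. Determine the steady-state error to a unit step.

The open loop G_c(s)G(s) has a pole at the origin (type 1), so the static position error constant is infinite and e_ss = 1/(1+∞) = 0.

0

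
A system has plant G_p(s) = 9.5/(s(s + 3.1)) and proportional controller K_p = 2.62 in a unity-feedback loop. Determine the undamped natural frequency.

ω_n = 4.99 rad/s

The closed-loop denominator is s(s+3.1) + 2.62·9.5 = s² + 3.1s + 24.89.
So ω_n² = 24.89 ⇒ ω_n = 4.989 rad/s, and ζ = 3.1/(2ω_n) = 0.311.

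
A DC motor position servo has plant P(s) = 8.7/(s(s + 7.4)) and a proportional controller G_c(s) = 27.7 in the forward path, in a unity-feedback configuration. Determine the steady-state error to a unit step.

0

The open loop G_c(s)P(s) has a pole at the origin (type 1), so the static position error constant is infinite and e_ss = 1/(1+∞) = 0.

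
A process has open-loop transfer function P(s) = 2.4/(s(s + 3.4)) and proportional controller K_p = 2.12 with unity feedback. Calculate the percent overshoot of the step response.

Closed-loop characteristic equation: s² + 3.4s + 5.088 = 0, so ω_n = 2.256 rad/s and ζ = 3.4/(2·2.256) = 0.7537.
%OS = 100·exp(−πζ/√(1−ζ²)) = 100·exp(−π·0.7537/√0.432) = 2.73%.

2.73%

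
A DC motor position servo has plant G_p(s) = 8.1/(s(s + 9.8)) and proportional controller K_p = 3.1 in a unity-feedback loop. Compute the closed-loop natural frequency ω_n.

ω_n = 5.01 rad/s

With unity feedback the closed-loop characteristic equation is s² + 9.8s + 3.1·8.1 = s² + 9.8s + 25.11 = 0.
So ω_n² = 25.11 ⇒ ω_n = 5.011 rad/s, and ζ = 9.8/(2ω_n) = 0.978.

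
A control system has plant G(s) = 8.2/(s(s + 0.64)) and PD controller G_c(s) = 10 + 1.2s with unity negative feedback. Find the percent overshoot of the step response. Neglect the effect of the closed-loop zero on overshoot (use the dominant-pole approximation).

10.8%

Forward path: (10 + 1.2s)·8.2/(s(s+0.64)). The closed-loop characteristic equation is s² + (0.64 + 8.2·1.2)s + 8.2·10 = 0.
That is s² + 10.48s + 82 = 0, so ω_n = 9.055 rad/s and ζ = 10.48/(2·9.055) = 0.5787.
%OS = 100·exp(−πζ/√(1−ζ²)) = 10.8%.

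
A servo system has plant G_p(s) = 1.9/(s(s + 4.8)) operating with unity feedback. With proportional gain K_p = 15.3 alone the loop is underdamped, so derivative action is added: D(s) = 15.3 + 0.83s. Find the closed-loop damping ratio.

Forward path: (15.3 + 0.83s)·1.9/(s(s+4.8)). The closed-loop characteristic equation is s² + (4.8 + 1.9·0.83)s + 1.9·15.3 = 0.
That is s² + 6.377s + 29.07 = 0, so ω_n = 5.392 rad/s and ζ = 6.377/(2·5.392) = 0.5914.

ζ = 0.591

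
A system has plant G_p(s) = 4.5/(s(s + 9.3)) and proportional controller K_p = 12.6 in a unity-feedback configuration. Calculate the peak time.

Closed-loop characteristic equation: s² + 9.3s + 56.7 = 0, so ω_n = 7.53 rad/s and ζ = 9.3/(2·7.53) = 0.6175.
Damped frequency ω_d = ω_n√(1−ζ²) = 5.923 rad/s, so peak time T_p = π/ω_d = 0.53 s.

T_p = 0.53 s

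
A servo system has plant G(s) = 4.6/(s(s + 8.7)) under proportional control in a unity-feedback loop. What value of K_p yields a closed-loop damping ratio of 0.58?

K_p = 12.2

Closed-loop characteristic equation: s² + 8.7s + K_p·4.6 = 0.
So ω_n = √(4.6K_p) and 2ζω_n = 8.7, giving ζ = 8.7/(2√(4.6K_p)).
Setting ζ = 0.58: √(4.6K_p) = 8.7/(2·0.58) = 7.5, so K_p = 56.25/4.6 = 12.2.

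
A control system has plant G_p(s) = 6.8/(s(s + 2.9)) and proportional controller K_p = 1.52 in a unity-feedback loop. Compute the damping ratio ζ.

ζ = 0.451

With unity feedback the closed-loop characteristic equation is s² + 2.9s + 1.52·6.8 = s² + 2.9s + 10.34 = 0.
So ω_n² = 10.34 ⇒ ω_n = 3.215 rad/s, and ζ = 2.9/(2ω_n) = 0.451.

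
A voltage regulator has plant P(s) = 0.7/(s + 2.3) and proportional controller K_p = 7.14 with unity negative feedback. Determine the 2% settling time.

Closed-loop transfer function: T(s) = K_p·P(s)/(1 + K_p·P(s)) = 4.998/(s + 2.3 + 4.998) = 4.998/(s + 7.298).
Time constant τ = 1/7.298 = 0.137 s, so the 2% settling time is about 4τ = 0.548 s.

T_s ≈ 0.548 s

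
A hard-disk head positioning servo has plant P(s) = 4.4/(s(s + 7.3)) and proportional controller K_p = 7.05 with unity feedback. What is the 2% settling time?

T_s ≈ 1.1 s

The closed-loop denominator s² + 7.3s + 31.02 gives ω_n = √31.02 = 5.57 and ζ = 7.3/(2ω_n) = 0.6553.
2% settling time T_s ≈ 4/(ζω_n) = 4/3.65 = 1.1 s.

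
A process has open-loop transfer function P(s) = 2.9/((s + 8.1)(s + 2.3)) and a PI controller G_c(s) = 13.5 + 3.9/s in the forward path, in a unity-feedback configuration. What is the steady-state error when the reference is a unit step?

0

The open loop G_c(s)P(s) has a pole at the origin (type 1), so the static position error constant is infinite and e_ss = 1/(1+∞) = 0.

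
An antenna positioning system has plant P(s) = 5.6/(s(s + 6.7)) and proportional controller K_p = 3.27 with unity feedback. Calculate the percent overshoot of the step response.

1.92%

The closed-loop denominator s² + 6.7s + 18.31 gives ω_n = √18.31 = 4.279 and ζ = 6.7/(2ω_n) = 0.7828.
%OS = 100·exp(−πζ/√(1−ζ²)) = 100·exp(−π·0.7828/√0.3872) = 1.92%.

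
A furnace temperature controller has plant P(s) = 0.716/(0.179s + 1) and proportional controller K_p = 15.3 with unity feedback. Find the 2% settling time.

T_s ≈ 0.0599 s

Closed loop: T(s) = K_p·P/(1+K_p·P) = 10.95/(0.179s + 1 + 10.95), with pole at s = −(1 + 10.95)/0.179 = −66.79.
τ = 1/66.79 = 0.01497 s, so 2% settling time ≈ 4τ = 0.0599 s.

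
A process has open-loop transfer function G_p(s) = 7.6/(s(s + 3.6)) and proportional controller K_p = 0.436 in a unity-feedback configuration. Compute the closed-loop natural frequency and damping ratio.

ω_n = 1.82 rad/s, ζ = 0.989

1 + K_p·G_p(s) = 0 gives s² + 3.6s + 3.314 = 0.
Matching s² + 2ζω_n s + ω_n²: ω_n = √3.314 = 1.82 rad/s and 2ζω_n = 3.6, so ζ = 3.6/(2·1.82) = 0.989.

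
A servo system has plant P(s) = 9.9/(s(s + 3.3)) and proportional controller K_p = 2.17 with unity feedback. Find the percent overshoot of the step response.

The closed-loop denominator s² + 3.3s + 21.48 gives ω_n = √21.48 = 4.635 and ζ = 3.3/(2ω_n) = 0.356.
%OS = 100·exp(−πζ/√(1−ζ²)) = 100·exp(−π·0.356/√0.8733) = 30.2%.

30.2%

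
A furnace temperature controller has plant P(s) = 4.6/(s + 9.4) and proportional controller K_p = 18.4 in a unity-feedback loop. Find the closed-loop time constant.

τ = 0.0106 s

Closed-loop transfer function: T(s) = K_p·P(s)/(1 + K_p·P(s)) = 84.64/(s + 9.4 + 84.64) = 84.64/(s + 94.04).
Time constant τ = 1/94.04 = 0.0106 s.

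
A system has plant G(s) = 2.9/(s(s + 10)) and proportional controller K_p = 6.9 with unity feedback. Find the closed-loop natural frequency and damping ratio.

1 + K_p·G(s) = 0 gives s² + 10s + 20.01 = 0.
Matching s² + 2ζω_n s + ω_n²: ω_n = √20.01 = 4.473 rad/s and 2ζω_n = 10, so ζ = 10/(2·4.473) = 1.12.

ω_n = 4.47 rad/s, ζ = 1.12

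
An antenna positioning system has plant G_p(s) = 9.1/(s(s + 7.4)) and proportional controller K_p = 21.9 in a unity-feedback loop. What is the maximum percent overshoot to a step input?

From 1 + K_pG_p(s) = 0: s² + 7.4s + 199.3 = 0 ⇒ ω_n = 14.12, ζ = 0.2621.
%OS = 100·exp(−πζ/√(1−ζ²)) = 100·exp(−π·0.2621/√0.9313) = 42.6%.

42.6%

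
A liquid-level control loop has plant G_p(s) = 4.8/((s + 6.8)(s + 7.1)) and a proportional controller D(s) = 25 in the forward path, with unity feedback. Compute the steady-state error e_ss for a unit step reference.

The loop is type 0. Static position error constant K_pos = D(0)·G_p(0) = 25·0.09942 = 2.486.
Steady-state error to a unit step: e_ss = 1/(1+K_pos) = 1/3.486 = 0.287.

0.287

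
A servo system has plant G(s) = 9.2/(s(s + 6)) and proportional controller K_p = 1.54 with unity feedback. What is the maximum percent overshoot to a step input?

The closed-loop denominator s² + 6s + 14.17 gives ω_n = √14.17 = 3.764 and ζ = 6/(2ω_n) = 0.797.
%OS = 100·exp(−πζ/√(1−ζ²)) = 100·exp(−π·0.797/√0.3648) = 1.58%.

1.58%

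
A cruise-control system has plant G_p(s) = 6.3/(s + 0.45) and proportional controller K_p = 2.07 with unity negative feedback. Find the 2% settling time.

T_s ≈ 0.296 s

Closed-loop transfer function: T(s) = K_p·G_p(s)/(1 + K_p·G_p(s)) = 13.04/(s + 0.45 + 13.04) = 13.04/(s + 13.49).
Time constant τ = 1/13.49 = 0.07412 s, so the 2% settling time is about 4τ = 0.296 s.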